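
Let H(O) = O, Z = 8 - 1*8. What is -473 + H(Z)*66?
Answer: -473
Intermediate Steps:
Z = 0 (Z = 8 - 8 = 0)
-473 + H(Z)*66 = -473 + 0*66 = -473 + 0 = -473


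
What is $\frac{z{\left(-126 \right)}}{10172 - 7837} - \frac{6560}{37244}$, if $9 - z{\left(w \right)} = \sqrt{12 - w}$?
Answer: $- \frac{3745601}{21741185} - \frac{\sqrt{138}}{2335} \approx -0.17731$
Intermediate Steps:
$z{\left(w \right)} = 9 - \sqrt{12 - w}$
$\frac{z{\left(-126 \right)}}{10172 - 7837} - \frac{6560}{37244} = \frac{9 - \sqrt{12 - -126}}{10172 - 7837} - \frac{6560}{37244} = \frac{9 - \sqrt{12 + 126}}{10172 - 7837} - \frac{1640}{9311} = \frac{9 - \sqrt{138}}{2335} - \frac{1640}{9311} = \left(9 - \sqrt{138}\right) \frac{1}{2335} - \frac{1640}{9311} = \left(\frac{9}{2335} - \frac{\sqrt{138}}{2335}\right) - \frac{1640}{9311} = - \frac{3745601}{21741185} - \frac{\sqrt{138}}{2335}$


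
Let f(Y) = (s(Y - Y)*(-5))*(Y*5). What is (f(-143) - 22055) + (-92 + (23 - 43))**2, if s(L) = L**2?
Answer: -9511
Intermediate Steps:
f(Y) = 0 (f(Y) = ((Y - Y)**2*(-5))*(Y*5) = (0**2*(-5))*(5*Y) = (0*(-5))*(5*Y) = 0*(5*Y) = 0)
(f(-143) - 22055) + (-92 + (23 - 43))**2 = (0 - 22055) + (-92 + (23 - 43))**2 = -22055 + (-92 - 20)**2 = -22055 + (-112)**2 = -22055 + 12544 = -9511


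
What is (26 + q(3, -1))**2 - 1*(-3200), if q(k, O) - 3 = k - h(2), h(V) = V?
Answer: 4100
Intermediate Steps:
q(k, O) = 1 + k (q(k, O) = 3 + (k - 1*2) = 3 + (k - 2) = 3 + (-2 + k) = 1 + k)
(26 + q(3, -1))**2 - 1*(-3200) = (26 + (1 + 3))**2 - 1*(-3200) = (26 + 4)**2 + 3200 = 30**2 + 3200 = 900 + 3200 = 4100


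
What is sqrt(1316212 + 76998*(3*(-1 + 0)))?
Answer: sqrt(1085218) ≈ 1041.7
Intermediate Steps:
sqrt(1316212 + 76998*(3*(-1 + 0))) = sqrt(1316212 + 76998*(3*(-1))) = sqrt(1316212 + 76998*(-3)) = sqrt(1316212 - 230994) = sqrt(1085218)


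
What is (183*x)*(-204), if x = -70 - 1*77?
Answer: 5487804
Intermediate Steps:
x = -147 (x = -70 - 77 = -147)
(183*x)*(-204) = (183*(-147))*(-204) = -26901*(-204) = 5487804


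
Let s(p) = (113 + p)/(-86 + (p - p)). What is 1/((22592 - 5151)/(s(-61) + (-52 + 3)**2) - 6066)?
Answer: -103217/625364359 ≈ -0.00016505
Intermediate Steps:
s(p) = -113/86 - p/86 (s(p) = (113 + p)/(-86 + 0) = (113 + p)/(-86) = (113 + p)*(-1/86) = -113/86 - p/86)
1/((22592 - 5151)/(s(-61) + (-52 + 3)**2) - 6066) = 1/((22592 - 5151)/((-113/86 - 1/86*(-61)) + (-52 + 3)**2) - 6066) = 1/(17441/((-113/86 + 61/86) + (-49)**2) - 6066) = 1/(17441/(-26/43 + 2401) - 6066) = 1/(17441/(103217/43) - 6066) = 1/(17441*(43/103217) - 6066) = 1/(749963/103217 - 6066) = 1/(-625364359/103217) = -103217/625364359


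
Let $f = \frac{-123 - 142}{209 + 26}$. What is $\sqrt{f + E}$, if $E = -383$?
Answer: $\frac{3 i \sqrt{94282}}{47} \approx 19.599 i$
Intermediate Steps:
$f = - \frac{53}{47}$ ($f = - \frac{265}{235} = \left(-265\right) \frac{1}{235} = - \frac{53}{47} \approx -1.1277$)
$\sqrt{f + E} = \sqrt{- \frac{53}{47} - 383} = \sqrt{- \frac{18054}{47}} = \frac{3 i \sqrt{94282}}{47}$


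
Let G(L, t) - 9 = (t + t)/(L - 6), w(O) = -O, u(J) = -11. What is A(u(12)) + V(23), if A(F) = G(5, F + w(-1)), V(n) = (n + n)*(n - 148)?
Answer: -5721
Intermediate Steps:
V(n) = 2*n*(-148 + n) (V(n) = (2*n)*(-148 + n) = 2*n*(-148 + n))
G(L, t) = 9 + 2*t/(-6 + L) (G(L, t) = 9 + (t + t)/(L - 6) = 9 + (2*t)/(-6 + L) = 9 + 2*t/(-6 + L))
A(F) = 7 - 2*F (A(F) = (-54 + 2*(F - 1*(-1)) + 9*5)/(-6 + 5) = (-54 + 2*(F + 1) + 45)/(-1) = -(-54 + 2*(1 + F) + 45) = -(-54 + (2 + 2*F) + 45) = -(-7 + 2*F) = 7 - 2*F)
A(u(12)) + V(23) = (7 - 2*(-11)) + 2*23*(-148 + 23) = (7 + 22) + 2*23*(-125) = 29 - 5750 = -5721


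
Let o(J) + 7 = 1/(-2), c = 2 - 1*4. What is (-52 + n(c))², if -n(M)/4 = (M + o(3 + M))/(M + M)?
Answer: 15129/4 ≈ 3782.3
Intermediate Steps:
c = -2 (c = 2 - 4 = -2)
o(J) = -15/2 (o(J) = -7 + 1/(-2) = -7 - ½ = -15/2)
n(M) = -2*(-15/2 + M)/M (n(M) = -4*(M - 15/2)/(M + M) = -4*(-15/2 + M)/(2*M) = -4*(-15/2 + M)*1/(2*M) = -2*(-15/2 + M)/M)
(-52 + n(c))² = (-52 + (-2 + 15/(-2)))² = (-52 + (-2 + 15*(-½)))² = (-52 + (-2 - 15/2))² = (-52 - 19/2)² = (-123/2)² = 15129/4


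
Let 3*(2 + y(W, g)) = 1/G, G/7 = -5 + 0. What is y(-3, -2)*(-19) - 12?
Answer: 2749/105 ≈ 26.181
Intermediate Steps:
G = -35 (G = 7*(-5 + 0) = 7*(-5) = -35)
y(W, g) = -211/105 (y(W, g) = -2 + (⅓)/(-35) = -2 + (⅓)*(-1/35) = -2 - 1/105 = -211/105)
y(-3, -2)*(-19) - 12 = -211/105*(-19) - 12 = 4009/105 - 12 = 2749/105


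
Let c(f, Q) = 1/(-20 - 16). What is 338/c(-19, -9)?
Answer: -12168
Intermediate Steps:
c(f, Q) = -1/36 (c(f, Q) = 1/(-36) = -1/36)
338/c(-19, -9) = 338/(-1/36) = 338*(-36) = -12168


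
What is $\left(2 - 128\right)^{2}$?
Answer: $15876$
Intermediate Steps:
$\left(2 - 128\right)^{2} = \left(-126\right)^{2} = 15876$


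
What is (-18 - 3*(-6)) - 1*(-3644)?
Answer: 3644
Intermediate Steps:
(-18 - 3*(-6)) - 1*(-3644) = (-18 + 18) + 3644 = 0 + 3644 = 3644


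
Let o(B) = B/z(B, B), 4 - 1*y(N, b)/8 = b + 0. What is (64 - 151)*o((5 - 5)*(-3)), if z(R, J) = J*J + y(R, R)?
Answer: 0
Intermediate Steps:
y(N, b) = 32 - 8*b (y(N, b) = 32 - 8*(b + 0) = 32 - 8*b)
z(R, J) = 32 + J² - 8*R (z(R, J) = J*J + (32 - 8*R) = J² + (32 - 8*R) = 32 + J² - 8*R)
o(B) = B/(32 + B² - 8*B)
(64 - 151)*o((5 - 5)*(-3)) = (64 - 151)*(((5 - 5)*(-3))/(32 + ((5 - 5)*(-3))² - 8*(5 - 5)*(-3))) = -87*0*(-3)/(32 + (0*(-3))² - 0*(-3)) = -0/(32 + 0² - 8*0) = -0/(32 + 0 + 0) = -0/32 = -87*0 = 0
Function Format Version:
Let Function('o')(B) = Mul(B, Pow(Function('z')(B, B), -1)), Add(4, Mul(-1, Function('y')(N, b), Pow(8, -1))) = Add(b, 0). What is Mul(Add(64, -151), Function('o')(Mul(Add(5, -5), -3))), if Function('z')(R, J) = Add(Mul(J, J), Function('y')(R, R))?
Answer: 0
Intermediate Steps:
Function('y')(N, b) = Add(32, Mul(-8, b)) (Function('y')(N, b) = Add(32, Mul(-8, Add(b, 0))) = Add(32, Mul(-8, b)))
Function('z')(R, J) = Add(32, Pow(J, 2), Mul(-8, R)) (Function('z')(R, J) = Add(Mul(J, J), Add(32, Mul(-8, R))) = Add(Pow(J, 2), Add(32, Mul(-8, R))) = Add(32, Pow(J, 2), Mul(-8, R)))
Function('o')(B) = Mul(B, Pow(Add(32, Pow(B, 2), Mul(-8, B)), -1))
Mul(Add(64, -151), Function('o')(Mul(Add(5, -5), -3))) = Mul(Add(64, -151), Mul(Mul(Add(5, -5), -3), Pow(Add(32, Pow(Mul(Add(5, -5), -3), 2), Mul(-8, Mul(Add(5, -5), -3))), -1))) = Mul(-87, Mul(Mul(0, -3), Pow(Add(32, Pow(Mul(0, -3), 2), Mul(-8, Mul(0, -3))), -1))) = Mul(-87, Mul(0, Pow(Add(32, Pow(0, 2), Mul(-8, 0)), -1))) = Mul(-87, Mul(0, Pow(Add(32, 0, 0), -1))) = Mul(-87, Mul(0, Pow(32, -1))) = Mul(-87, Mul(0, Rational(1, 32))) = Mul(-87, 0) = 0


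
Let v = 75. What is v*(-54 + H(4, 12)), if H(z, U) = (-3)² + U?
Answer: -2475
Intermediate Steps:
H(z, U) = 9 + U
v*(-54 + H(4, 12)) = 75*(-54 + (9 + 12)) = 75*(-54 + 21) = 75*(-33) = -2475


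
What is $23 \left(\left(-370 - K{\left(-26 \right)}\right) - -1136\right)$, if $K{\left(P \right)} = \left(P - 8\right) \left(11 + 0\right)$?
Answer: $26220$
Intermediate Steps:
$K{\left(P \right)} = -88 + 11 P$ ($K{\left(P \right)} = \left(-8 + P\right) 11 = -88 + 11 P$)
$23 \left(\left(-370 - K{\left(-26 \right)}\right) - -1136\right) = 23 \left(\left(-370 - \left(-88 + 11 \left(-26\right)\right)\right) - -1136\right) = 23 \left(\left(-370 - \left(-88 - 286\right)\right) + 1136\right) = 23 \left(\left(-370 - -374\right) + 1136\right) = 23 \left(\left(-370 + 374\right) + 1136\right) = 23 \left(4 + 1136\right) = 23 \cdot 1140 = 26220$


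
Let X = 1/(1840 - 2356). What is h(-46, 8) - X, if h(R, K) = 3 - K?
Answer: -2579/516 ≈ -4.9981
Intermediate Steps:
X = -1/516 (X = 1/(-516) = -1/516 ≈ -0.0019380)
h(-46, 8) - X = (3 - 1*8) - 1*(-1/516) = (3 - 8) + 1/516 = -5 + 1/516 = -2579/516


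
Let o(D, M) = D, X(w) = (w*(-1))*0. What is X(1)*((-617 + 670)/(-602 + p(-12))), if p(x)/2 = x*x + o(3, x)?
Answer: 0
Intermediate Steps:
X(w) = 0 (X(w) = -w*0 = 0)
p(x) = 6 + 2*x² (p(x) = 2*(x*x + 3) = 2*(x² + 3) = 2*(3 + x²) = 6 + 2*x²)
X(1)*((-617 + 670)/(-602 + p(-12))) = 0*((-617 + 670)/(-602 + (6 + 2*(-12)²))) = 0*(53/(-602 + (6 + 2*144))) = 0*(53/(-602 + (6 + 288))) = 0*(53/(-602 + 294)) = 0*(53/(-308)) = 0*(53*(-1/308)) = 0*(-53/308) = 0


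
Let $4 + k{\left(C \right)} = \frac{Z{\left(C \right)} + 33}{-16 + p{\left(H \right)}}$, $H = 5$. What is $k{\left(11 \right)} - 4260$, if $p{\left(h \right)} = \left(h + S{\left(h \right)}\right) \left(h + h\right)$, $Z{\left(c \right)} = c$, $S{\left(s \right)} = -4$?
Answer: $- \frac{12814}{3} \approx -4271.3$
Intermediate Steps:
$p{\left(h \right)} = 2 h \left(-4 + h\right)$ ($p{\left(h \right)} = \left(h - 4\right) \left(h + h\right) = \left(-4 + h\right) 2 h = 2 h \left(-4 + h\right)$)
$k{\left(C \right)} = - \frac{19}{2} - \frac{C}{6}$ ($k{\left(C \right)} = -4 + \frac{C + 33}{-16 + 2 \cdot 5 \left(-4 + 5\right)} = -4 + \frac{33 + C}{-16 + 2 \cdot 5 \cdot 1} = -4 + \frac{33 + C}{-16 + 10} = -4 + \frac{33 + C}{-6} = -4 + \left(33 + C\right) \left(- \frac{1}{6}\right) = -4 - \left(\frac{11}{2} + \frac{C}{6}\right) = - \frac{19}{2} - \frac{C}{6}$)
$k{\left(11 \right)} - 4260 = \left(- \frac{19}{2} - \frac{11}{6}\right) - 4260 = - \frac{34}{3} - 4260 = - \frac{12814}{3}$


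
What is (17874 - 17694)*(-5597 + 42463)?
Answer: 6635880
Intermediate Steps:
(17874 - 17694)*(-5597 + 42463) = 180*36866 = 6635880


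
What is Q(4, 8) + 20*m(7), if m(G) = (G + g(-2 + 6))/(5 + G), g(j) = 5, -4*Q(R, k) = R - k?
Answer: 21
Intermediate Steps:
Q(R, k) = -R/4 + k/4 (Q(R, k) = -(R - k)/4 = -R/4 + k/4)
m(G) = 1 (m(G) = (G + 5)/(5 + G) = (5 + G)/(5 + G) = 1)
Q(4, 8) + 20*m(7) = (-¼*4 + (¼)*8) + 20*1 = (-1 + 2) + 20 = 1 + 20 = 21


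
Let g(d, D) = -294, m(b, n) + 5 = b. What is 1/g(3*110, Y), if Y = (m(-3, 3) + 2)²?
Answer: -1/294 ≈ -0.0034014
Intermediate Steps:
m(b, n) = -5 + b
Y = 36 (Y = ((-5 - 3) + 2)² = (-8 + 2)² = (-6)² = 36)
1/g(3*110, Y) = 1/(-294) = -1/294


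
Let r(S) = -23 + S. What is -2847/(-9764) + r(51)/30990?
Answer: 44250961/151293180 ≈ 0.29248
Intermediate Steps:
-2847/(-9764) + r(51)/30990 = -2847/(-9764) + (-23 + 51)/30990 = -2847*(-1/9764) + 28*(1/30990) = 2847/9764 + 14/15495 = 44250961/151293180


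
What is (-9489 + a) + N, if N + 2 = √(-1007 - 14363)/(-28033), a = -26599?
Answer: -36090 - I*√15370/28033 ≈ -36090.0 - 0.0044225*I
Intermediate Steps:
N = -2 - I*√15370/28033 (N = -2 + √(-1007 - 14363)/(-28033) = -2 + √(-15370)*(-1/28033) = -2 + (I*√15370)*(-1/28033) = -2 - I*√15370/28033 ≈ -2.0 - 0.0044225*I)
(-9489 + a) + N = (-9489 - 26599) + (-2 - I*√15370/28033) = -36088 + (-2 - I*√15370/28033) = -36090 - I*√15370/28033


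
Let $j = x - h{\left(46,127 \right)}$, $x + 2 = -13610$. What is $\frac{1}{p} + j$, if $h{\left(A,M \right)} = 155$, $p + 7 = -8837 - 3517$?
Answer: $- \frac{170173888}{12361} \approx -13767.0$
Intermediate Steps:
$p = -12361$ ($p = -7 - 12354 = -12361$)
$x = -13612$ ($x = -2 - 13610 = -13612$)
$j = -13767$ ($j = -13612 - 155 = -13767$)
$\frac{1}{p} + j = \frac{1}{-12361} - 13767 = - \frac{1}{12361} - 13767 = - \frac{170173888}{12361}$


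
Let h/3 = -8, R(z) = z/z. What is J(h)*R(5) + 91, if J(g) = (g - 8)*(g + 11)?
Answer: 507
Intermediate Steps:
R(z) = 1
h = -24 (h = 3*(-8) = -24)
J(g) = (-8 + g)*(11 + g)
J(h)*R(5) + 91 = (-88 + (-24)**2 + 3*(-24))*1 + 91 = (-88 + 576 - 72)*1 + 91 = 416*1 + 91 = 416 + 91 = 507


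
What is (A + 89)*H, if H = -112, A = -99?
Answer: 1120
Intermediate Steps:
(A + 89)*H = (-99 + 89)*(-112) = -10*(-112) = 1120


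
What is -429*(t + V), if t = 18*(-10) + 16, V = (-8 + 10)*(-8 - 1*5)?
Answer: 81510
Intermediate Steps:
V = -26 (V = 2*(-8 - 5) = 2*(-13) = -26)
t = -164 (t = -180 + 16 = -164)
-429*(t + V) = -429*(-164 - 26) = -429*(-190) = 81510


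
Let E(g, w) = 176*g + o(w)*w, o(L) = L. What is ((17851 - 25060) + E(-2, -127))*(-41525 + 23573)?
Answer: -153812736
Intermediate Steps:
E(g, w) = w**2 + 176*g (E(g, w) = 176*g + w*w = 176*g + w**2 = w**2 + 176*g)
((17851 - 25060) + E(-2, -127))*(-41525 + 23573) = ((17851 - 25060) + ((-127)**2 + 176*(-2)))*(-41525 + 23573) = (-7209 + (16129 - 352))*(-17952) = (-7209 + 15777)*(-17952) = 8568*(-17952) = -153812736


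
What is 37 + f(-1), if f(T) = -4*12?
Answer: -11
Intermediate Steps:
f(T) = -48
37 + f(-1) = 37 - 48 = -11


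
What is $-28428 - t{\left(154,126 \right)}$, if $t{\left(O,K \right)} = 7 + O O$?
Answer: $-52151$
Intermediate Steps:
$t{\left(O,K \right)} = 7 + O^{2}$
$-28428 - t{\left(154,126 \right)} = -28428 - \left(7 + 154^{2}\right) = -28428 - \left(7 + 23716\right) = -28428 - 23723 = -52151$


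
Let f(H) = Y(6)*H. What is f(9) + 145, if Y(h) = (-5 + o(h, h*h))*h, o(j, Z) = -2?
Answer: -233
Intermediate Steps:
Y(h) = -7*h (Y(h) = (-5 - 2)*h = -7*h)
f(H) = -42*H (f(H) = (-7*6)*H = -42*H)
f(9) + 145 = -42*9 + 145 = -378 + 145 = -233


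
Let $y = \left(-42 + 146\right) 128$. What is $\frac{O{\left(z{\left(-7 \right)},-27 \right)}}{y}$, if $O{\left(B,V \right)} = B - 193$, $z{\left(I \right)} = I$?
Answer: $- \frac{25}{1664} \approx -0.015024$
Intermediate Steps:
$O{\left(B,V \right)} = -193 + B$
$y = 13312$ ($y = 104 \cdot 128 = 13312$)
$\frac{O{\left(z{\left(-7 \right)},-27 \right)}}{y} = \frac{-193 - 7}{13312} = \left(-200\right) \frac{1}{13312} = - \frac{25}{1664}$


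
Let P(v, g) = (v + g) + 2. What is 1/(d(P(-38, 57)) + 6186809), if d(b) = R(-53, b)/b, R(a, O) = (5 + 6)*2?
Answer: 21/129923011 ≈ 1.6163e-7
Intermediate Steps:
R(a, O) = 22 (R(a, O) = 11*2 = 22)
P(v, g) = 2 + g + v (P(v, g) = (g + v) + 2 = 2 + g + v)
d(b) = 22/b
1/(d(P(-38, 57)) + 6186809) = 1/(22/(2 + 57 - 38) + 6186809) = 1/(22/21 + 6186809) = 1/(129923011/21) = 21/129923011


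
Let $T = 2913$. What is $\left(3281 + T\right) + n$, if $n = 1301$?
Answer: $7495$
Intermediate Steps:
$\left(3281 + T\right) + n = \left(3281 + 2913\right) + 1301 = 6194 + 1301 = 7495$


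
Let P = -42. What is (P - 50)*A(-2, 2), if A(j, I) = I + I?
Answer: -368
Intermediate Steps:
A(j, I) = 2*I
(P - 50)*A(-2, 2) = (-42 - 50)*(2*2) = -92*4 = -368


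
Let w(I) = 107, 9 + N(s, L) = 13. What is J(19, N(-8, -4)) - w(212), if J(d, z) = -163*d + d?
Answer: -3185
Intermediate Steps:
N(s, L) = 4 (N(s, L) = -9 + 13 = 4)
J(d, z) = -162*d
J(19, N(-8, -4)) - w(212) = -162*19 - 1*107 = -3078 - 107 = -3185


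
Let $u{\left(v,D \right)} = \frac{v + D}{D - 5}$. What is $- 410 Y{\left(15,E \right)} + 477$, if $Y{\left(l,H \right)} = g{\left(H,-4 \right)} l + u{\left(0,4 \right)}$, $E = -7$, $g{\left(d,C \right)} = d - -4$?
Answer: $20567$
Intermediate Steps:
$g{\left(d,C \right)} = 4 + d$ ($g{\left(d,C \right)} = d + 4 = 4 + d$)
$u{\left(v,D \right)} = \frac{D + v}{-5 + D}$
$Y{\left(l,H \right)} = -4 + l \left(4 + H\right)$ ($Y{\left(l,H \right)} = \left(4 + H\right) l + \frac{4 + 0}{-5 + 4} = l \left(4 + H\right) + \frac{1}{-1} \cdot 4 = l \left(4 + H\right) - 4 = -4 + l \left(4 + H\right)$)
$- 410 Y{\left(15,E \right)} + 477 = - 410 \left(-4 + 15 \left(4 - 7\right)\right) + 477 = - 410 \left(-4 + 15 \left(-3\right)\right) + 477 = - 410 \left(-4 - 45\right) + 477 = \left(-410\right) \left(-49\right) + 477 = 20090 + 477 = 20567$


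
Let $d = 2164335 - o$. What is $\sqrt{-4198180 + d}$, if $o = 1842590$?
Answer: $3 i \sqrt{430715} \approx 1968.9 i$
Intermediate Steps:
$d = 321745$ ($d = 2164335 - 1842590 = 321745$)
$\sqrt{-4198180 + d} = \sqrt{-4198180 + 321745} = \sqrt{-3876435} = 3 i \sqrt{430715}$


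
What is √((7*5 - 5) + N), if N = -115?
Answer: I*√85 ≈ 9.2195*I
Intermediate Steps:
√((7*5 - 5) + N) = √((7*5 - 5) - 115) = √((35 - 5) - 115) = √(30 - 115) = √(-85) = I*√85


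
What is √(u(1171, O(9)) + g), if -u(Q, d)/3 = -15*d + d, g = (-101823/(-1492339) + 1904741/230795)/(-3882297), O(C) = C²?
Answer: √6082744728442810100128321786942048630710/1337157735279122985 ≈ 58.327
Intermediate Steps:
g = -2866019518484/1337157735279122985 (g = (-101823*(-1/1492339) + 1904741*(1/230795))*(-1/3882297) = (101823/1492339 + 1904741/230795)*(-1/3882297) = (2866019518484/344424379505)*(-1/3882297) = -2866019518484/1337157735279122985 ≈ -2.1434e-6)
u(Q, d) = 42*d (u(Q, d) = -3*(-15*d + d) = -(-42)*d = 42*d)
√(u(1171, O(9)) + g) = √(42*9² - 2866019518484/1337157735279122985) = √(42*81 - 2866019518484/1337157735279122985) = √(3402 - 2866019518484/1337157735279122985) = √(4549010612553556876486/1337157735279122985) = √6082744728442810100128321786942048630710/1337157735279122985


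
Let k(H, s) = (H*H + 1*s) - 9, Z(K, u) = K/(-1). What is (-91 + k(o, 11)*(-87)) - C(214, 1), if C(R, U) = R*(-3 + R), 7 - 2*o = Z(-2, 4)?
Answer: -183851/4 ≈ -45963.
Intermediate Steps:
Z(K, u) = -K (Z(K, u) = K*(-1) = -K)
o = 5/2 (o = 7/2 - (-1)*(-2)/2 = 7/2 - ½*2 = 7/2 - 1 = 5/2 ≈ 2.5000)
k(H, s) = -9 + s + H² (k(H, s) = (H² + s) - 9 = (s + H²) - 9 = -9 + s + H²)
(-91 + k(o, 11)*(-87)) - C(214, 1) = (-91 + (-9 + 11 + (5/2)²)*(-87)) - 214*(-3 + 214) = (-91 + (-9 + 11 + 25/4)*(-87)) - 214*211 = (-91 + (33/4)*(-87)) - 1*45154 = (-91 - 2871/4) - 45154 = -3235/4 - 45154 = -183851/4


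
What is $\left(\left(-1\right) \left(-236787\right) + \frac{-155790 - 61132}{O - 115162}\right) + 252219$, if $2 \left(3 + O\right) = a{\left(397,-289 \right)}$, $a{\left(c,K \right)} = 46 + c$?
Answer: $\frac{112416556166}{229887} \approx 4.8901 \cdot 10^{5}$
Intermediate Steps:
$O = \frac{437}{2}$ ($O = -3 + \frac{46 + 397}{2} = -3 + \frac{1}{2} \cdot 443 = -3 + \frac{443}{2} = \frac{437}{2} \approx 218.5$)
$\left(\left(-1\right) \left(-236787\right) + \frac{-155790 - 61132}{O - 115162}\right) + 252219 = \left(\left(-1\right) \left(-236787\right) + \frac{-155790 - 61132}{\frac{437}{2} - 115162}\right) + 252219 = \left(236787 - \frac{216922}{- \frac{229887}{2}}\right) + 252219 = \left(236787 - - \frac{433844}{229887}\right) + 252219 = \left(236787 + \frac{433844}{229887}\right) + 252219 = \frac{54434686913}{229887} + 252219 = \frac{112416556166}{229887}$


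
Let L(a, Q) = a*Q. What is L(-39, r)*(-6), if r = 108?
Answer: 25272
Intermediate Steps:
L(a, Q) = Q*a
L(-39, r)*(-6) = (108*(-39))*(-6) = -4212*(-6) = 25272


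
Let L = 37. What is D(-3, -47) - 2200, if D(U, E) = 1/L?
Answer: -81399/37 ≈ -2200.0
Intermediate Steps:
D(U, E) = 1/37
D(-3, -47) - 2200 = 1/37 - 2200 = -81399/37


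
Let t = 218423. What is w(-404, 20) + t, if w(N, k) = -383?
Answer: 218040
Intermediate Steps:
w(-404, 20) + t = -383 + 218423 = 218040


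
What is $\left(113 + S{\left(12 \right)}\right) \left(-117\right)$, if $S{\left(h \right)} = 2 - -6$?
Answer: $-14157$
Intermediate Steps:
$S{\left(h \right)} = 8$ ($S{\left(h \right)} = 2 + 6 = 8$)
$\left(113 + S{\left(12 \right)}\right) \left(-117\right) = \left(113 + 8\right) \left(-117\right) = 121 \left(-117\right) = -14157$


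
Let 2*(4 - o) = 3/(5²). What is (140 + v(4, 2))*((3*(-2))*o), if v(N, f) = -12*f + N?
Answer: -14184/5 ≈ -2836.8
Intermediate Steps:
o = 197/50 (o = 4 - 3/(2*(5²)) = 4 - 3/(2*25) = 4 - ½*3/25 = 4 - 3/50 = 197/50 ≈ 3.9400)
v(N, f) = N - 12*f
(140 + v(4, 2))*((3*(-2))*o) = (140 + (4 - 12*2))*((3*(-2))*(197/50)) = (140 + (4 - 24))*(-6*197/50) = (140 - 20)*(-591/25) = 120*(-591/25) = -14184/5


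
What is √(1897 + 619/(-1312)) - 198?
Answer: -198 + √204036090/328 ≈ -154.45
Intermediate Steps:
√(1897 + 619/(-1312)) - 198 = √(1897 + 619*(-1/1312)) - 198 = √(1897 - 619/1312) - 198 = √(2488245/1312) - 198 = √204036090/328 - 198 = -198 + √204036090/328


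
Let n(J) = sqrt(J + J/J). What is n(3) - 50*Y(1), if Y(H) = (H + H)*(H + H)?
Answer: -198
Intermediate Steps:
Y(H) = 4*H**2 (Y(H) = (2*H)*(2*H) = 4*H**2)
n(J) = sqrt(1 + J) (n(J) = sqrt(J + 1) = sqrt(1 + J))
n(3) - 50*Y(1) = sqrt(1 + 3) - 200*1**2 = sqrt(4) - 200 = 2 - 50*4 = 2 - 200 = -198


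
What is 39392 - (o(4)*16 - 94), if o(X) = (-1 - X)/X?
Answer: 39506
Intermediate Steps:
o(X) = (-1 - X)/X
39392 - (o(4)*16 - 94) = 39392 - (((-1 - 1*4)/4)*16 - 94) = 39392 - (((-1 - 4)/4)*16 - 94) = 39392 - (((¼)*(-5))*16 - 94) = 39392 - (-5/4*16 - 94) = 39392 - (-20 - 94) = 39392 - 1*(-114) = 39392 + 114 = 39506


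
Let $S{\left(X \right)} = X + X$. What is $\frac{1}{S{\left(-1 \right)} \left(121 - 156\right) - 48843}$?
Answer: $- \frac{1}{48773} \approx -2.0503 \cdot 10^{-5}$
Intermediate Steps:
$S{\left(X \right)} = 2 X$
$\frac{1}{S{\left(-1 \right)} \left(121 - 156\right) - 48843} = \frac{1}{2 \left(-1\right) \left(121 - 156\right) - 48843} = \frac{1}{\left(-2\right) \left(-35\right) - 48843} = \frac{1}{70 - 48843} = \frac{1}{-48773} = - \frac{1}{48773}$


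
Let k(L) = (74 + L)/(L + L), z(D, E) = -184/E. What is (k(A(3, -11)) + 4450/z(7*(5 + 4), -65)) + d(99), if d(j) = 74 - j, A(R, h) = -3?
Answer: 423709/276 ≈ 1535.2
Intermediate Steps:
k(L) = (74 + L)/(2*L) (k(L) = (74 + L)/((2*L)) = (74 + L)*(1/(2*L)) = (74 + L)/(2*L))
(k(A(3, -11)) + 4450/z(7*(5 + 4), -65)) + d(99) = ((½)*(74 - 3)/(-3) + 4450/((-184/(-65)))) + (74 - 1*99) = ((½)*(-⅓)*71 + 4450/((-184*(-1/65)))) + (74 - 99) = (-71/6 + 4450/(184/65)) - 25 = (-71/6 + 4450*(65/184)) - 25 = (-71/6 + 144625/92) - 25 = 430609/276 - 25 = 423709/276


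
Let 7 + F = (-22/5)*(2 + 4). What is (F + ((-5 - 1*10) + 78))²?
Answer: 21904/25 ≈ 876.16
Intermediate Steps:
F = -167/5 (F = -7 + (-22/5)*(2 + 4) = -7 - 22*⅕*6 = -7 - 22/5*6 = -7 - 132/5 = -167/5 ≈ -33.400)
(F + ((-5 - 1*10) + 78))² = (-167/5 + ((-5 - 1*10) + 78))² = (-167/5 + ((-5 - 10) + 78))² = (-167/5 + (-15 + 78))² = (-167/5 + 63)² = (148/5)² = 21904/25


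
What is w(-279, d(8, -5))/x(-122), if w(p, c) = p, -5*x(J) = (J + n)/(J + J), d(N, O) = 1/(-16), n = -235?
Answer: 113460/119 ≈ 953.45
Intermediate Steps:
d(N, O) = -1/16
x(J) = -(-235 + J)/(10*J) (x(J) = -(J - 235)/(5*(J + J)) = -(-235 + J)/(5*(2*J)) = -(-235 + J)*1/(2*J)/5 = -(-235 + J)/(10*J))
w(-279, d(8, -5))/x(-122) = -279*(-1220/(235 - 1*(-122))) = -279*(-1220/(235 + 122)) = -279/((⅒)*(-1/122)*357) = -279/(-357/1220) = -279*(-1220/357) = 113460/119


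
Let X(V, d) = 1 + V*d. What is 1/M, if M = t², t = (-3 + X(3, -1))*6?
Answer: 1/900 ≈ 0.0011111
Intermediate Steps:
t = -30 (t = (-3 + (1 + 3*(-1)))*6 = (-3 + (1 - 3))*6 = (-3 - 2)*6 = -5*6 = -30)
M = 900 (M = (-30)² = 900)
1/M = 1/900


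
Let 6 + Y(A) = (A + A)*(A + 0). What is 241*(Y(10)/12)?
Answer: 23377/6 ≈ 3896.2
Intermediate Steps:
Y(A) = -6 + 2*A² (Y(A) = -6 + (A + A)*(A + 0) = -6 + (2*A)*A = -6 + 2*A²)
241*(Y(10)/12) = 241*((-6 + 2*10²)/12) = 241*((-6 + 2*100)*(1/12)) = 241*((-6 + 200)*(1/12)) = 241*(194*(1/12)) = 241*(97/6) = 23377/6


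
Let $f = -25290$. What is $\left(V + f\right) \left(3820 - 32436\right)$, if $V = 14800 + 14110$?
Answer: $-103589920$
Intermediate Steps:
$V = 28910$
$\left(V + f\right) \left(3820 - 32436\right) = \left(28910 - 25290\right) \left(3820 - 32436\right) = 3620 \left(-28616\right) = -103589920$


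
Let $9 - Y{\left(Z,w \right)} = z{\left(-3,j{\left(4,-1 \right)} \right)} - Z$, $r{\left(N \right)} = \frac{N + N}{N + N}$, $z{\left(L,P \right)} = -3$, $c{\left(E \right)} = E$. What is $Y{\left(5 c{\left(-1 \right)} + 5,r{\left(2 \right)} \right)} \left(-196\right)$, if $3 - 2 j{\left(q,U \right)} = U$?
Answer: $-2352$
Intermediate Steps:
$j{\left(q,U \right)} = \frac{3}{2} - \frac{U}{2}$
$r{\left(N \right)} = 1$ ($r{\left(N \right)} = \frac{2 N}{2 N} = 2 N \frac{1}{2 N} = 1$)
$Y{\left(Z,w \right)} = 12 + Z$ ($Y{\left(Z,w \right)} = 9 - \left(-3 - Z\right) = 9 + \left(3 + Z\right) = 12 + Z$)
$Y{\left(5 c{\left(-1 \right)} + 5,r{\left(2 \right)} \right)} \left(-196\right) = \left(12 + \left(5 \left(-1\right) + 5\right)\right) \left(-196\right) = \left(12 + \left(-5 + 5\right)\right) \left(-196\right) = \left(12 + 0\right) \left(-196\right) = 12 \left(-196\right) = -2352$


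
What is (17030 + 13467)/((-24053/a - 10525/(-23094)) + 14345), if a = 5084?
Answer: 1790324799156/841871493619 ≈ 2.1266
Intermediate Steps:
(17030 + 13467)/((-24053/a - 10525/(-23094)) + 14345) = (17030 + 13467)/((-24053/5084 - 10525/(-23094)) + 14345) = 30497/((-24053*1/5084 - 10525*(-1/23094)) + 14345) = 30497/((-24053/5084 + 10525/23094) + 14345) = 30497/(-250985441/58704948 + 14345) = 30497/(841871493619/58704948) = 30497*(58704948/841871493619) = 1790324799156/841871493619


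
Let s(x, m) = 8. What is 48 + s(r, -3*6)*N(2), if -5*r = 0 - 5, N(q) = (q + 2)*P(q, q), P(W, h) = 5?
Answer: 208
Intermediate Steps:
N(q) = 10 + 5*q (N(q) = (q + 2)*5 = (2 + q)*5 = 10 + 5*q)
r = 1 (r = -(0 - 5)/5 = -1/5*(-5) = 1)
48 + s(r, -3*6)*N(2) = 48 + 8*(10 + 5*2) = 48 + 8*(10 + 10) = 48 + 8*20 = 48 + 160 = 208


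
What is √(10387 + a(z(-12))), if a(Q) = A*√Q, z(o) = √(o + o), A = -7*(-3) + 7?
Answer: √(10387 + 28*2^(¾)*3^(¼)*√I) ≈ 102.13 + 0.2145*I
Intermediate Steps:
A = 28 (A = 21 + 7 = 28)
z(o) = √2*√o (z(o) = √(2*o) = √2*√o)
a(Q) = 28*√Q
√(10387 + a(z(-12))) = √(10387 + 28*√(√2*√(-12))) = √(10387 + 28*√(√2*(2*I*√3))) = √(10387 + 28*√(2*I*√6)) = √(10387 + 28*(2^(¾)*3^(¼)*√I)) = √(10387 + 28*2^(¾)*3^(¼)*√I)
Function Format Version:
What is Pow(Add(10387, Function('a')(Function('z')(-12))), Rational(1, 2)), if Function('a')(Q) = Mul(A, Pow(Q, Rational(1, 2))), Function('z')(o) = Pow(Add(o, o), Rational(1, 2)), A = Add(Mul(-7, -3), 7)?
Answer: Pow(Add(10387, Mul(28, Pow(2, Rational(3, 4)), Pow(3, Rational(1, 4)), Pow(I, Rational(1, 2)))), Rational(1, 2)) ≈ Add(102.13, Mul(0.2145, I))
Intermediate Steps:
A = 28 (A = Add(21, 7) = 28)
Function('z')(o) = Mul(Pow(2, Rational(1, 2)), Pow(o, Rational(1, 2))) (Function('z')(o) = Pow(Mul(2, o), Rational(1, 2)) = Mul(Pow(2, Rational(1, 2)), Pow(o, Rational(1, 2))))
Function('a')(Q) = Mul(28, Pow(Q, Rational(1, 2)))
Pow(Add(10387, Function('a')(Function('z')(-12))), Rational(1, 2)) = Pow(Add(10387, Mul(28, Pow(Mul(Pow(2, Rational(1, 2)), Pow(-12, Rational(1, 2))), Rational(1, 2)))), Rational(1, 2)) = Pow(Add(10387, Mul(28, Pow(Mul(Pow(2, Rational(1, 2)), Mul(2, I, Pow(3, Rational(1, 2)))), Rational(1, 2)))), Rational(1, 2)) = Pow(Add(10387, Mul(28, Pow(Mul(2, I, Pow(6, Rational(1, 2))), Rational(1, 2)))), Rational(1, 2)) = Pow(Add(10387, Mul(28, Mul(Pow(2, Rational(3, 4)), Pow(3, Rational(1, 4)), Pow(I, Rational(1, 2))))), Rational(1, 2)) = Pow(Add(10387, Mul(28, Pow(2, Rational(3, 4)), Pow(3, Rational(1, 4)), Pow(I, Rational(1, 2)))), Rational(1, 2))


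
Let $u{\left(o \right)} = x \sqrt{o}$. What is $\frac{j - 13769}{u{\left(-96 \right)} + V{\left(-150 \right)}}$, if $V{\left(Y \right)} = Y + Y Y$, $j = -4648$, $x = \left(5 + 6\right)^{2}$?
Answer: $- \frac{9800475}{11926858} + \frac{106117 i \sqrt{6}}{5963429} \approx -0.82171 + 0.043588 i$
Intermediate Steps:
$x = 121$ ($x = 11^{2} = 121$)
$u{\left(o \right)} = 121 \sqrt{o}$
$V{\left(Y \right)} = Y + Y^{2}$
$\frac{j - 13769}{u{\left(-96 \right)} + V{\left(-150 \right)}} = \frac{-4648 - 13769}{121 \sqrt{-96} - 150 \left(1 - 150\right)} = - \frac{18417}{121 \cdot 4 i \sqrt{6} - -22350} = - \frac{18417}{484 i \sqrt{6} + 22350} = - \frac{18417}{22350 + 484 i \sqrt{6}}$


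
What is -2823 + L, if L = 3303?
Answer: 480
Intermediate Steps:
-2823 + L = -2823 + 3303 = 480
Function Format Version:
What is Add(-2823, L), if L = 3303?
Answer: 480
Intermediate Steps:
Add(-2823, L) = Add(-2823, 3303) = 480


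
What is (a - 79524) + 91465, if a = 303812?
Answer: 315753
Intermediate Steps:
(a - 79524) + 91465 = (303812 - 79524) + 91465 = 224288 + 91465 = 315753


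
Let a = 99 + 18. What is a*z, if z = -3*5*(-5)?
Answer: 8775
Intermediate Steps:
a = 117
z = 75 (z = -15*(-5) = 75)
a*z = 117*75 = 8775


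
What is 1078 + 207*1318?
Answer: 273904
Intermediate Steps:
1078 + 207*1318 = 1078 + 272826 = 273904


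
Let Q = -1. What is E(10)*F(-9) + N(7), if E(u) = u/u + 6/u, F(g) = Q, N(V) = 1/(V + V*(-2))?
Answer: -61/35 ≈ -1.7429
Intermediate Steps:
N(V) = -1/V (N(V) = 1/(V - 2*V) = 1/(-V) = -1/V)
F(g) = -1
E(u) = 1 + 6/u
E(10)*F(-9) + N(7) = ((6 + 10)/10)*(-1) - 1/7 = ((1/10)*16)*(-1) - 1*1/7 = (8/5)*(-1) - 1/7 = -8/5 - 1/7 = -61/35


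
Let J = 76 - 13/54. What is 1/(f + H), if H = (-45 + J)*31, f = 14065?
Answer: 54/811001 ≈ 6.6584e-5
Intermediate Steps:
J = 4091/54 (J = 76 - 13*1/54 = 76 - 13/54 = 4091/54 ≈ 75.759)
H = 51491/54 (H = (-45 + 4091/54)*31 = (1661/54)*31 = 51491/54 ≈ 953.54)
1/(f + H) = 1/(14065 + 51491/54) = 1/(811001/54) = 54/811001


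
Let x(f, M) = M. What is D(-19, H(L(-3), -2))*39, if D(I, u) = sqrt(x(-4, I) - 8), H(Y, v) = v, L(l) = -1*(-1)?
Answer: 117*I*sqrt(3) ≈ 202.65*I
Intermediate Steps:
L(l) = 1
D(I, u) = sqrt(-8 + I) (D(I, u) = sqrt(I - 8) = sqrt(-8 + I))
D(-19, H(L(-3), -2))*39 = sqrt(-8 - 19)*39 = sqrt(-27)*39 = (3*I*sqrt(3))*39 = 117*I*sqrt(3)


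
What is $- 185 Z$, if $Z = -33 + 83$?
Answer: $-9250$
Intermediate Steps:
$Z = 50$
$- 185 Z = \left(-185\right) 50 = -9250$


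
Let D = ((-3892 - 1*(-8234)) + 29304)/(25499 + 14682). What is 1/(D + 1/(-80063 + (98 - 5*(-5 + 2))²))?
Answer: 2703940214/2264133743 ≈ 1.1943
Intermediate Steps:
D = 33646/40181 (D = ((-3892 + 8234) + 29304)/40181 = (4342 + 29304)*(1/40181) = 33646*(1/40181) = 33646/40181 ≈ 0.83736)
1/(D + 1/(-80063 + (98 - 5*(-5 + 2))²)) = 1/(33646/40181 + 1/(-80063 + (98 - 5*(-5 + 2))²)) = 1/(33646/40181 + 1/(-80063 + (98 - 5*(-3))²)) = 1/(33646/40181 + 1/(-80063 + (98 + 15)²)) = 1/(33646/40181 + 1/(-80063 + 113²)) = 1/(33646/40181 + 1/(-80063 + 12769)) = 1/(33646/40181 + 1/(-67294)) = 1/(33646/40181 - 1/67294) = 1/(2264133743/2703940214) = 2703940214/2264133743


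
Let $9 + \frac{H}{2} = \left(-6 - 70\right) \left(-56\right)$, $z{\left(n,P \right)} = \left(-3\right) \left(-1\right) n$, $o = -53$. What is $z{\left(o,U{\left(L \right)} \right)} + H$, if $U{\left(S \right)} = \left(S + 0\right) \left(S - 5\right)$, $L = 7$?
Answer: $8335$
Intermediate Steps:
$U{\left(S \right)} = S \left(-5 + S\right)$
$z{\left(n,P \right)} = 3 n$
$H = 8494$ ($H = -18 + 2 \left(-6 - 70\right) \left(-56\right) = -18 + 2 \left(\left(-76\right) \left(-56\right)\right) = -18 + 2 \cdot 4256 = -18 + 8512 = 8494$)
$z{\left(o,U{\left(L \right)} \right)} + H = 3 \left(-53\right) + 8494 = -159 + 8494 = 8335$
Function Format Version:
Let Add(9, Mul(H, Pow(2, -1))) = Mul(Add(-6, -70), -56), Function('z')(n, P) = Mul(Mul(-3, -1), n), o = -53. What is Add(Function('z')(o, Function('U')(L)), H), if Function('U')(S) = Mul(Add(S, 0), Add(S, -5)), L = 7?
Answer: 8335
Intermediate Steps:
Function('U')(S) = Mul(S, Add(-5, S))
Function('z')(n, P) = Mul(3, n)
H = 8494 (H = Add(-18, Mul(2, Mul(Add(-6, -70), -56))) = Add(-18, Mul(2, Mul(-76, -56))) = Add(-18, Mul(2, 4256)) = Add(-18, 8512) = 8494)
Add(Function('z')(o, Function('U')(L)), H) = Add(Mul(3, -53), 8494) = Add(-159, 8494) = 8335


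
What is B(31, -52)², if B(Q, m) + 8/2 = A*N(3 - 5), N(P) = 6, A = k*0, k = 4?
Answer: 16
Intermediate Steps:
A = 0 (A = 4*0 = 0)
B(Q, m) = -4 (B(Q, m) = -4 + 0*6 = -4 + 0 = -4)
B(31, -52)² = (-4)² = 16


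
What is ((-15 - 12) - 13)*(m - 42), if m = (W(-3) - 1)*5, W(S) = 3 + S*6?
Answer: 4880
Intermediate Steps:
W(S) = 3 + 6*S
m = -80 (m = ((3 + 6*(-3)) - 1)*5 = ((3 - 18) - 1)*5 = (-15 - 1)*5 = -16*5 = -80)
((-15 - 12) - 13)*(m - 42) = ((-15 - 12) - 13)*(-80 - 42) = (-27 - 13)*(-122) = -40*(-122) = 4880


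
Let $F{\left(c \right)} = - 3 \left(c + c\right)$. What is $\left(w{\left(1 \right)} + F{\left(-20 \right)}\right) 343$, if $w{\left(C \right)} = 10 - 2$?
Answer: $43904$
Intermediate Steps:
$F{\left(c \right)} = - 6 c$ ($F{\left(c \right)} = - 3 \cdot 2 c = - 6 c$)
$w{\left(C \right)} = 8$ ($w{\left(C \right)} = 10 - 2 = 8$)
$\left(w{\left(1 \right)} + F{\left(-20 \right)}\right) 343 = \left(8 - -120\right) 343 = \left(8 + 120\right) 343 = 128 \cdot 343 = 43904$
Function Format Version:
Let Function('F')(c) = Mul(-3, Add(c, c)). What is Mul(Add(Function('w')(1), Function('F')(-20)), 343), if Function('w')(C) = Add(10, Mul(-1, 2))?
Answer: 43904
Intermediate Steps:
Function('F')(c) = Mul(-6, c) (Function('F')(c) = Mul(-3, Mul(2, c)) = Mul(-6, c))
Function('w')(C) = 8 (Function('w')(C) = Add(10, -2) = 8)
Mul(Add(Function('w')(1), Function('F')(-20)), 343) = Mul(Add(8, Mul(-6, -20)), 343) = Mul(Add(8, 120), 343) = Mul(128, 343) = 43904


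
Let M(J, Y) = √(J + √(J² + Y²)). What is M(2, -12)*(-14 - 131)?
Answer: -145*√(2 + 2*√37) ≈ -545.74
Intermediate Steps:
M(2, -12)*(-14 - 131) = √(2 + √(2² + (-12)²))*(-14 - 131) = √(2 + √(4 + 144))*(-145) = √(2 + √148)*(-145) = √(2 + 2*√37)*(-145) = -145*√(2 + 2*√37)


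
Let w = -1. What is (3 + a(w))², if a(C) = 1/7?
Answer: 484/49 ≈ 9.8775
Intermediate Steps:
a(C) = ⅐
(3 + a(w))² = (3 + ⅐)² = (22/7)² = 484/49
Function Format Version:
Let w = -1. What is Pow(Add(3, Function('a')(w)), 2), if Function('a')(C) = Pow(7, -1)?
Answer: Rational(484, 49) ≈ 9.8775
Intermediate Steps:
Function('a')(C) = Rational(1, 7)
Pow(Add(3, Function('a')(w)), 2) = Pow(Add(3, Rational(1, 7)), 2) = Pow(Rational(22, 7), 2) = Rational(484, 49)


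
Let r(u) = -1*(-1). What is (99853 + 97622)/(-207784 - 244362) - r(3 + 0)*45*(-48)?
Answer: 976437885/452146 ≈ 2159.6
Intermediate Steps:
r(u) = 1
(99853 + 97622)/(-207784 - 244362) - r(3 + 0)*45*(-48) = (99853 + 97622)/(-207784 - 244362) - 1*45*(-48) = 197475/(-452146) - 45*(-48) = 197475*(-1/452146) - 1*(-2160) = -197475/452146 + 2160 = 976437885/452146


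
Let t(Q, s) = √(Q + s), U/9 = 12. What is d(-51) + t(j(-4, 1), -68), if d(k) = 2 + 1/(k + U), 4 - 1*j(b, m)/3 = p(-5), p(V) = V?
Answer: 115/57 + I*√41 ≈ 2.0175 + 6.4031*I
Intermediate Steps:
U = 108 (U = 9*12 = 108)
j(b, m) = 27 (j(b, m) = 12 - 3*(-5) = 12 + 15 = 27)
d(k) = 2 + 1/(108 + k) (d(k) = 2 + 1/(k + 108) = 2 + 1/(108 + k))
d(-51) + t(j(-4, 1), -68) = (217 + 2*(-51))/(108 - 51) + √(27 - 68) = (217 - 102)/57 + √(-41) = (1/57)*115 + I*√41 = 115/57 + I*√41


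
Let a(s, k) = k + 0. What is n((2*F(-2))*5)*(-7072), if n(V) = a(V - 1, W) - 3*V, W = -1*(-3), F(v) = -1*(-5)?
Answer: 1039584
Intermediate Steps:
F(v) = 5
W = 3
a(s, k) = k
n(V) = 3 - 3*V
n((2*F(-2))*5)*(-7072) = (3 - 3*2*5*5)*(-7072) = (3 - 30*5)*(-7072) = (3 - 3*50)*(-7072) = (3 - 150)*(-7072) = -147*(-7072) = 1039584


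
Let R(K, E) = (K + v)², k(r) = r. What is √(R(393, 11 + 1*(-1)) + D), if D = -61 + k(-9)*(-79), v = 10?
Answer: √163059 ≈ 403.81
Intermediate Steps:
R(K, E) = (10 + K)² (R(K, E) = (K + 10)² = (10 + K)²)
D = 650 (D = -61 - 9*(-79) = -61 + 711 = 650)
√(R(393, 11 + 1*(-1)) + D) = √((10 + 393)² + 650) = √(403² + 650) = √(162409 + 650) = √163059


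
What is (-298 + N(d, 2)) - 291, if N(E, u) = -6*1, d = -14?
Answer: -595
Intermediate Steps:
N(E, u) = -6
(-298 + N(d, 2)) - 291 = (-298 - 6) - 291 = -304 - 291 = -595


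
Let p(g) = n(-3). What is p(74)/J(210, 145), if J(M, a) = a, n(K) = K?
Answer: -3/145 ≈ -0.020690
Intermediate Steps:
p(g) = -3
p(74)/J(210, 145) = -3/145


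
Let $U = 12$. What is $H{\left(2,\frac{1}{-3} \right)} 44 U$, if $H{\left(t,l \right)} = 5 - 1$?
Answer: $2112$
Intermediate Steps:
$H{\left(t,l \right)} = 4$ ($H{\left(t,l \right)} = 5 - 1 = 4$)
$H{\left(2,\frac{1}{-3} \right)} 44 U = 4 \cdot 44 \cdot 12 = 176 \cdot 12 = 2112$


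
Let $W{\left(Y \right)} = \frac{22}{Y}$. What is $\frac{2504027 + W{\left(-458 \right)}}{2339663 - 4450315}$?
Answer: $- \frac{8432679}{7107931} \approx -1.1864$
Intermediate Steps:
$\frac{2504027 + W{\left(-458 \right)}}{2339663 - 4450315} = \frac{2504027 + \frac{22}{-458}}{2339663 - 4450315} = \frac{2504027 + 22 \left(- \frac{1}{458}\right)}{-2110652} = \left(2504027 - \frac{11}{229}\right) \left(- \frac{1}{2110652}\right) = \frac{573422172}{229} \left(- \frac{1}{2110652}\right) = - \frac{8432679}{7107931}$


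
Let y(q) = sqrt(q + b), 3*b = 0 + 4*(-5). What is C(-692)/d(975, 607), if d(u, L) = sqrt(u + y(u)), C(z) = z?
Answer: -692*sqrt(3)/sqrt(2925 + sqrt(8715)) ≈ -21.816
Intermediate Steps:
b = -20/3 (b = (0 + 4*(-5))/3 = (0 - 20)/3 = (1/3)*(-20) = -20/3 ≈ -6.6667)
y(q) = sqrt(-20/3 + q) (y(q) = sqrt(q - 20/3) = sqrt(-20/3 + q))
d(u, L) = sqrt(u + sqrt(-60 + 9*u)/3)
C(-692)/d(975, 607) = -692/sqrt(975 + sqrt(-20/3 + 975)) = -692/sqrt(975 + sqrt(2905/3)) = -692/sqrt(975 + sqrt(8715)/3)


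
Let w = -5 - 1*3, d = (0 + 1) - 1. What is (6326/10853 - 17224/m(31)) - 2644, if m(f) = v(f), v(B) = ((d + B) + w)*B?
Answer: -20642193350/7738189 ≈ -2667.6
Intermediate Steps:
d = 0 (d = 1 - 1 = 0)
w = -8 (w = -5 - 3 = -8)
v(B) = B*(-8 + B) (v(B) = ((0 + B) - 8)*B = (B - 8)*B = (-8 + B)*B = B*(-8 + B))
m(f) = f*(-8 + f)
(6326/10853 - 17224/m(31)) - 2644 = (6326/10853 - 17224*1/(31*(-8 + 31))) - 2644 = (6326*(1/10853) - 17224/(31*23)) - 2644 = (6326/10853 - 17224/713) - 2644 = -182421634/7738189 - 2644 = -20642193350/7738189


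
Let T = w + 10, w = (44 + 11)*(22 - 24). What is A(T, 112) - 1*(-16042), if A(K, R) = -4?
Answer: 16038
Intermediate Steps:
w = -110 (w = 55*(-2) = -110)
T = -100 (T = -110 + 10 = -100)
A(T, 112) - 1*(-16042) = -4 - 1*(-16042) = -4 + 16042 = 16038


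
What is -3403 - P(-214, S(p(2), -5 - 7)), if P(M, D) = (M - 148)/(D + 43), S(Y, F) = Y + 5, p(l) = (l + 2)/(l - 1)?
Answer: -88297/26 ≈ -3396.0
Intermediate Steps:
p(l) = (2 + l)/(-1 + l)
S(Y, F) = 5 + Y
P(M, D) = (-148 + M)/(43 + D)
-3403 - P(-214, S(p(2), -5 - 7)) = -3403 - (-148 - 214)/(43 + (5 + (2 + 2)/(-1 + 2))) = -3403 - (-362)/(43 + (5 + 4/1)) = -3403 - (-362)/(43 + (5 + 1*4)) = -3403 - (-362)/(43 + (5 + 4)) = -3403 - (-362)/(43 + 9) = -3403 - (-362)/52 = -3403 - 1*(-181/26) = -3403 + 181/26 = -88297/26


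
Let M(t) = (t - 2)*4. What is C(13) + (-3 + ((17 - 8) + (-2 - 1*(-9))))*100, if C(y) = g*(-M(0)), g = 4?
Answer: 1332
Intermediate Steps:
M(t) = -8 + 4*t (M(t) = (-2 + t)*4 = -8 + 4*t)
C(y) = 32 (C(y) = 4*(-(-8 + 4*0)) = 4*(-(-8 + 0)) = 4*(-1*(-8)) = 4*8 = 32)
C(13) + (-3 + ((17 - 8) + (-2 - 1*(-9))))*100 = 32 + (-3 + ((17 - 8) + (-2 - 1*(-9))))*100 = 32 + (-3 + (9 + (-2 + 9)))*100 = 32 + (-3 + (9 + 7))*100 = 32 + (-3 + 16)*100 = 32 + 13*100 = 32 + 1300 = 1332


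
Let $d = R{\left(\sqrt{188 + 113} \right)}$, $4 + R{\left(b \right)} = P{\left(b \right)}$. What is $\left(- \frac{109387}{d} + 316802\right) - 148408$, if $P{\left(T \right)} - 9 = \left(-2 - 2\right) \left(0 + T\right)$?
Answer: $\frac{807322589}{4791} + \frac{437548 \sqrt{301}}{4791} \approx 1.7009 \cdot 10^{5}$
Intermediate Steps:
$P{\left(T \right)} = 9 - 4 T$ ($P{\left(T \right)} = 9 + \left(-2 - 2\right) \left(0 + T\right) = 9 - 4 T$)
$R{\left(b \right)} = 5 - 4 b$ ($R{\left(b \right)} = -4 - \left(-9 + 4 b\right) = 5 - 4 b$)
$d = 5 - 4 \sqrt{301}$ ($d = 5 - 4 \sqrt{188 + 113} = 5 - 4 \sqrt{301} \approx -64.397$)
$\left(- \frac{109387}{d} + 316802\right) - 148408 = \left(- \frac{109387}{5 - 4 \sqrt{301}} + 316802\right) - 148408 = \left(316802 - \frac{109387}{5 - 4 \sqrt{301}}\right) - 148408 = 168394 - \frac{109387}{5 - 4 \sqrt{301}}$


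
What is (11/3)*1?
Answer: 11/3 ≈ 3.6667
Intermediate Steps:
(11/3)*1 = 11/3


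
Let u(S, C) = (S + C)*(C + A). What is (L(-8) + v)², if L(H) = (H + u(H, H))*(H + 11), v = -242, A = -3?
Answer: 68644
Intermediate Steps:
u(S, C) = (-3 + C)*(C + S) (u(S, C) = (S + C)*(C - 3) = (C + S)*(-3 + C) = (-3 + C)*(C + S))
L(H) = (11 + H)*(-5*H + 2*H²) (L(H) = (H + (H² - 3*H - 3*H + H*H))*(H + 11) = (H + (H² - 3*H - 3*H + H²))*(11 + H) = (H + (-6*H + 2*H²))*(11 + H) = (-5*H + 2*H²)*(11 + H) = (11 + H)*(-5*H + 2*H²))
(L(-8) + v)² = (-8*(-55 + 2*(-8)² + 17*(-8)) - 242)² = (-8*(-55 + 2*64 - 136) - 242)² = (-8*(-55 + 128 - 136) - 242)² = (-8*(-63) - 242)² = (504 - 242)² = 262² = 68644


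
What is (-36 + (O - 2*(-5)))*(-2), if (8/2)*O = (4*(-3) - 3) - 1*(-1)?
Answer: 59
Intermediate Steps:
O = -7/2 (O = ((4*(-3) - 3) - 1*(-1))/4 = ((-12 - 3) + 1)/4 = (-15 + 1)/4 = (¼)*(-14) = -7/2 ≈ -3.5000)
(-36 + (O - 2*(-5)))*(-2) = (-36 + (-7/2 - 2*(-5)))*(-2) = (-36 + (-7/2 + 10))*(-2) = (-36 + 13/2)*(-2) = -59/2*(-2) = 59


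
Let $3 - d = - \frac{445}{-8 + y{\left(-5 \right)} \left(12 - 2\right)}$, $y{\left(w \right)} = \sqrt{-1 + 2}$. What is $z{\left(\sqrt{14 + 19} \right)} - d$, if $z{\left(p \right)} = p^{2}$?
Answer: $- \frac{385}{2} \approx -192.5$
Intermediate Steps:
$y{\left(w \right)} = 1$ ($y{\left(w \right)} = \sqrt{1} = 1$)
$d = \frac{451}{2}$ ($d = 3 - - \frac{445}{-8 + 1 \left(12 - 2\right)} = 3 - - \frac{445}{-8 + 1 \cdot 10} = 3 - - \frac{445}{-8 + 10} = 3 - - \frac{445}{2} = 3 + \frac{445}{2} = \frac{451}{2} \approx 225.5$)
$z{\left(\sqrt{14 + 19} \right)} - d = \left(\sqrt{14 + 19}\right)^{2} - \frac{451}{2} = \left(\sqrt{33}\right)^{2} - \frac{451}{2} = 33 - \frac{451}{2} = - \frac{385}{2}$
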